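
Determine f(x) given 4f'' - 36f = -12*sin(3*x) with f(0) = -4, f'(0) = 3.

f = -29*exp(-3*x)/12 - 19*exp(3*x)/12 + sin(3*x)/6

Divide through by 4: f'' - 9f = -3*sin(3*x).
Characteristic equation r² - 9 = 0 factors as (r + 3)(r - 3) = 0, so r = -3, 3.
Hence f_h = C1*exp(-3*x) + C2*exp(3*x).
Try f_p = A*cos(3*x) + B*sin(3*x). Substituting and equating the coefficients of cos(3x) and sin(3x) gives A = 0, B = 1/6, so f_p = sin(3*x)/6.
General solution: f = sin(3*x)/6 + C1*exp(-3*x) + C2*exp(3*x).
Apply the initial conditions: f(0) = C1 + C2 = -4 and f'(0) = 1/2 - 3*C1 + 3*C2 = 3. Solving gives C1 = -29/12, C2 = -19/12.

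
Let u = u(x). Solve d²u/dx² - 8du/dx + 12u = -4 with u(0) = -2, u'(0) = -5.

Characteristic equation r² - 8r + 12 = 0 factors as (r - 2)(r - 6) = 0, so r = 2, 6.
Hence u_h = C1*exp(2*x) + C2*exp(6*x).
For the particular solution try u_p = A0. Substituting and matching coefficients of each power of x gives A0 = -1/3, so u_p = -1/3.
General solution: u = -1/3 + C1*exp(2*x) + C2*exp(6*x).
Apply the initial conditions: u(0) = -1/3 + C1 + C2 = -2 and u'(0) = 2*C1 + 6*C2 = -5. Solving gives C1 = -5/4, C2 = -5/12.

u = -1/3 - 5*exp(2*x)/4 - 5*exp(6*x)/12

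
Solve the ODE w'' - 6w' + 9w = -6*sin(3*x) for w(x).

w = -cos(3*x)/3 + C1*exp(3*x) + C2*x*exp(3*x)

Characteristic equation r² - 6r + 9 = 0 has discriminant (-6)² - 4·(9) = 0, so r = 3 is a repeated root.
Hence w_h = (C1 + C2*x)*exp(3*x).
Try w_p = A*cos(3*x) + B*sin(3*x). Substituting and equating the coefficients of cos(3x) and sin(3x) gives A = -1/3, B = 0, so w_p = -cos(3*x)/3.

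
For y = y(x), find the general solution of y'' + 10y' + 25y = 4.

y = 4/25 + C1*exp(-5*x) + C2*x*exp(-5*x)

Characteristic equation r² + 10r + 25 = 0 has discriminant (10)² - 4·(25) = 0, so r = -5 is a repeated root.
Hence y_h = (C1 + C2*x)*exp(-5*x).
For the particular solution try y_p = A0. Substituting and matching coefficients of each power of x gives A0 = 4/25, so y_p = 4/25.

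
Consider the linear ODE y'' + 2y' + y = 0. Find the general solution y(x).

y = C1*exp(-x) + C2*x*exp(-x)

Characteristic equation r² + 2r + 1 = 0 has discriminant (2)² - 4·(1) = 0, so r = -1 is a repeated root.
Hence y_h = (C1 + C2*x)*exp(-x).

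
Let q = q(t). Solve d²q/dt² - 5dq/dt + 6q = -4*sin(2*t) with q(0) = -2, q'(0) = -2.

Characteristic equation r² - 5r + 6 = 0 factors as (r - 3)(r - 2) = 0, so r = 3, 2.
Hence q_h = C1*exp(3*t) + C2*exp(2*t).
Try q_p = A*cos(2*t) + B*sin(2*t). Substituting and equating the coefficients of cos(2t) and sin(2t) gives A = -5/13, B = -1/13, so q_p = -5*cos(2*t)/13 - sin(2*t)/13.
General solution: q = -5*cos(2*t)/13 - sin(2*t)/13 + C1*exp(3*t) + C2*exp(2*t).
Apply the initial conditions: q(0) = -5/13 + C1 + C2 = -2 and q'(0) = -2/13 + 2*C2 + 3*C1 = -2. Solving gives C1 = 18/13, C2 = -3.

q = -3*exp(2*t) - 5*cos(2*t)/13 - sin(2*t)/13 + 18*exp(3*t)/13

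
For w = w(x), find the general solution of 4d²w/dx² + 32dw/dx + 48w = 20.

Divide through by 4: w'' + 8w' + 12w = 5.
Characteristic equation r² + 8r + 12 = 0 factors as (r + 6)(r + 2) = 0, so r = -6, -2.
Hence w_h = C1*exp(-6*x) + C2*exp(-2*x).
For the particular solution try w_p = A0. Substituting and matching coefficients of each power of x gives A0 = 5/12, so w_p = 5/12.

w = 5/12 + C1*exp(-6*x) + C2*exp(-2*x)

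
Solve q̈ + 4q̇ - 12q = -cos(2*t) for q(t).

q = -sin(2*t)/40 + cos(2*t)/20 + C1*exp(-6*t) + C2*exp(2*t)

Characteristic equation r² + 4r - 12 = 0 factors as (r + 6)(r - 2) = 0, so r = -6, 2.
Hence q_h = C1*exp(-6*t) + C2*exp(2*t).
Try q_p = A*cos(2*t) + B*sin(2*t). Substituting and equating the coefficients of cos(2t) and sin(2t) gives A = 1/20, B = -1/40, so q_p = -sin(2*t)/40 + cos(2*t)/20.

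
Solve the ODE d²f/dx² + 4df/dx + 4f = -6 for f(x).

Characteristic equation r² + 4r + 4 = 0 has discriminant (4)² - 4·(4) = 0, so r = -2 is a repeated root.
Hence f_h = (C1 + C2*x)*exp(-2*x).
For the particular solution try f_p = A0. Substituting and matching coefficients of each power of x gives A0 = -3/2, so f_p = -3/2.

f = -3/2 + C1*exp(-2*x) + C2*x*exp(-2*x)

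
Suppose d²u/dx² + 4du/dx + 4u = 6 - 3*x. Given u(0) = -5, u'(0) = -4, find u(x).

Characteristic equation r² + 4r + 4 = 0 has discriminant (4)² - 4·(4) = 0, so r = -2 is a repeated root.
Hence u_h = (C1 + C2*x)*exp(-2*x).
For the particular solution try u_p = A0 + A1*x. Substituting and matching coefficients of each power of x gives A0 = 9/4, A1 = -3/4, so u_p = 9/4 - 3*x/4.
General solution: u = 9/4 - 3*x/4 + C1*exp(-2*x) + C2*x*exp(-2*x).
Apply the initial conditions: u(0) = 9/4 + C1 = -5 and u'(0) = -3/4 + C2 - 2*C1 = -4. Solving gives C1 = -29/4, C2 = -71/4.

u = 9/4 - 29*exp(-2*x)/4 - 3*x/4 - 71*x*exp(-2*x)/4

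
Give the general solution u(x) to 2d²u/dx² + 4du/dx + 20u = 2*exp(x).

Divide through by 2: u'' + 2u' + 10u = exp(x).
Characteristic equation r² + 2r + 10 = 0 has discriminant (2)² - 4·(10) = -36 < 0, so r = -1 ± 3i.
Hence u_h = C1*cos(3*x)*exp(-x) + C2*exp(-x)*sin(3*x).
Try u_p = A*exp(x). Substituting into the equation and dividing by exp(x) gives A = 1/13, so u_p = exp(x)/13.

u = exp(x)/13 + C1*cos(3*x)*exp(-x) + C2*exp(-x)*sin(3*x)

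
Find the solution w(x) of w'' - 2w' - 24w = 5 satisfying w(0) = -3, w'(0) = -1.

w = -5/24 - 73*exp(6*x)/60 - 63*exp(-4*x)/40

Characteristic equation r² - 2r - 24 = 0 factors as (r + 4)(r - 6) = 0, so r = -4, 6.
Hence w_h = C1*exp(-4*x) + C2*exp(6*x).
For the particular solution try w_p = A0. Substituting and matching coefficients of each power of x gives A0 = -5/24, so w_p = -5/24.
General solution: w = -5/24 + C1*exp(-4*x) + C2*exp(6*x).
Apply the initial conditions: w(0) = -5/24 + C1 + C2 = -3 and w'(0) = -4*C1 + 6*C2 = -1. Solving gives C1 = -63/40, C2 = -73/60.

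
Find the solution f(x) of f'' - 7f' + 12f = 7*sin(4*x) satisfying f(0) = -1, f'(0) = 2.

f = -178*exp(3*x)/25 - 7*sin(4*x)/200 + 47*exp(4*x)/8 + 49*cos(4*x)/200

Characteristic equation r² - 7r + 12 = 0 factors as (r - 4)(r - 3) = 0, so r = 4, 3.
Hence f_h = C1*exp(4*x) + C2*exp(3*x).
Try f_p = A*cos(4*x) + B*sin(4*x). Substituting and equating the coefficients of cos(4x) and sin(4x) gives A = 49/200, B = -7/200, so f_p = -7*sin(4*x)/200 + 49*cos(4*x)/200.
General solution: f = -7*sin(4*x)/200 + 49*cos(4*x)/200 + C1*exp(4*x) + C2*exp(3*x).
Apply the initial conditions: f(0) = 49/200 + C1 + C2 = -1 and f'(0) = -7/50 + 3*C2 + 4*C1 = 2. Solving gives C1 = 47/8, C2 = -178/25.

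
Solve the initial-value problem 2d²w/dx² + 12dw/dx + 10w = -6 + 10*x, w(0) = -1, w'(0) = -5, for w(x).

w = -9/5 + x - exp(-x)/2 + 13*exp(-5*x)/10

Divide through by 2: w'' + 6w' + 5w = -3 + 5*x.
Characteristic equation r² + 6r + 5 = 0 factors as (r + 5)(r + 1) = 0, so r = -5, -1.
Hence w_h = C1*exp(-5*x) + C2*exp(-x).
For the particular solution try w_p = A0 + A1*x. Substituting and matching coefficients of each power of x gives A0 = -9/5, A1 = 1, so w_p = -9/5 + x.
General solution: w = -9/5 + x + C1*exp(-5*x) + C2*exp(-x).
Apply the initial conditions: w(0) = -9/5 + C1 + C2 = -1 and w'(0) = 1 - C2 - 5*C1 = -5. Solving gives C1 = 13/10, C2 = -1/2.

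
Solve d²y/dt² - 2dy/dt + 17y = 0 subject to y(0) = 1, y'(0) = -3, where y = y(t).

Characteristic equation r² - 2r + 17 = 0 has discriminant (-2)² - 4·(17) = -64 < 0, so r = 1 ± 4i.
Hence y_h = C1*cos(4*t)*exp(t) + C2*exp(t)*sin(4*t).
Apply the initial conditions: y(0) = C1 = 1 and y'(0) = C1 + 4*C2 = -3. Solving gives C1 = 1, C2 = -1.

y = cos(4*t)*exp(t) - exp(t)*sin(4*t)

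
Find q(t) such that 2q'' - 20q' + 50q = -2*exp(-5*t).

q = -exp(-5*t)/100 + C1*exp(5*t) + C2*t*exp(5*t)

Divide through by 2: q'' - 10q' + 25q = -exp(-5*t).
Characteristic equation r² - 10r + 25 = 0 has discriminant (-10)² - 4·(25) = 0, so r = 5 is a repeated root.
Hence q_h = (C1 + C2*t)*exp(5*t).
Try q_p = A*exp(-5*t). Substituting into the equation and dividing by exp(-5*t) gives A = -1/100, so q_p = -exp(-5*t)/100.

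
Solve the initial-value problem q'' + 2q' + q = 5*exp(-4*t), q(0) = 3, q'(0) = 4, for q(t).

Characteristic equation r² + 2r + 1 = 0 has discriminant (2)² - 4·(1) = 0, so r = -1 is a repeated root.
Hence q_h = (C1 + C2*t)*exp(-t).
Try q_p = A*exp(-4*t). Substituting into the equation and dividing by exp(-4*t) gives A = 5/9, so q_p = 5*exp(-4*t)/9.
General solution: q = 5*exp(-4*t)/9 + C1*exp(-t) + C2*t*exp(-t).
Apply the initial conditions: q(0) = 5/9 + C1 = 3 and q'(0) = -20/9 + C2 - C1 = 4. Solving gives C1 = 22/9, C2 = 26/3.

q = 5*exp(-4*t)/9 + 22*exp(-t)/9 + 26*t*exp(-t)/3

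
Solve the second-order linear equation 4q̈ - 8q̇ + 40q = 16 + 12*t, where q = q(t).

q = 23/50 + 3*t/10 + C1*cos(3*t)*exp(t) + C2*exp(t)*sin(3*t)

Divide through by 4: q'' - 2q' + 10q = 4 + 3*t.
Characteristic equation r² - 2r + 10 = 0 has discriminant (-2)² - 4·(10) = -36 < 0, so r = 1 ± 3i.
Hence q_h = C1*cos(3*t)*exp(t) + C2*exp(t)*sin(3*t).
For the particular solution try q_p = A0 + A1*t. Substituting and matching coefficients of each power of t gives A0 = 23/50, A1 = 3/10, so q_p = 23/50 + 3*t/10.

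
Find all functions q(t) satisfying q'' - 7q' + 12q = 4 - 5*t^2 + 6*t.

Characteristic equation r² - 7r + 12 = 0 factors as (r - 4)(r - 3) = 0, so r = 4, 3.
Hence q_h = C1*exp(4*t) + C2*exp(3*t).
For the particular solution try q_p = A0 + A1*t + A2*t^2. Substituting and matching coefficients of each power of t gives A0 = 355/864, A1 = 1/72, A2 = -5/12, so q_p = 355/864 - 5*t^2/12 + t/72.

q = 355/864 - 5*t**2/12 + t/72 + C1*exp(4*t) + C2*exp(3*t)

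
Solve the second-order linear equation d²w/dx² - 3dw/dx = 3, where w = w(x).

Characteristic equation r² - 3r = 0 factors as (r - 3)r = 0, so r = 3, 0.
Hence w_h = C1*exp(3*x) + C2.
Since 0 is a characteristic root (multiplicity 1), multiply the polynomial trial by x: try w_p = A0*x. Substituting and matching coefficients of each power of x gives A0 = -1, so w_p = -x.

w = C2 - x + C1*exp(3*x)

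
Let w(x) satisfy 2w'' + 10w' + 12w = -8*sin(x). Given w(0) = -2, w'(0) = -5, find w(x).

Divide through by 2: w'' + 5w' + 6w = -4*sin(x).
Characteristic equation r² + 5r + 6 = 0 factors as (r + 2)(r + 3) = 0, so r = -2, -3.
Hence w_h = C1*exp(-2*x) + C2*exp(-3*x).
Try w_p = A*cos(x) + B*sin(x). Substituting and equating the coefficients of cos(x) and sin(x) gives A = 2/5, B = -2/5, so w_p = -2*sin(x)/5 + 2*cos(x)/5.
General solution: w = -2*sin(x)/5 + 2*cos(x)/5 + C1*exp(-2*x) + C2*exp(-3*x).
Apply the initial conditions: w(0) = 2/5 + C1 + C2 = -2 and w'(0) = -2/5 - 3*C2 - 2*C1 = -5. Solving gives C1 = -59/5, C2 = 47/5.

w = -59*exp(-2*x)/5 - 2*sin(x)/5 + 2*cos(x)/5 + 47*exp(-3*x)/5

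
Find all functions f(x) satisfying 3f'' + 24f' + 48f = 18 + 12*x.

Divide through by 3: f'' + 8f' + 16f = 6 + 4*x.
Characteristic equation r² + 8r + 16 = 0 has discriminant (8)² - 4·(16) = 0, so r = -4 is a repeated root.
Hence f_h = (C1 + C2*x)*exp(-4*x).
For the particular solution try f_p = A0 + A1*x. Substituting and matching coefficients of each power of x gives A0 = 1/4, A1 = 1/4, so f_p = 1/4 + x/4.

f = 1/4 + x/4 + C1*exp(-4*x) + C2*x*exp(-4*x)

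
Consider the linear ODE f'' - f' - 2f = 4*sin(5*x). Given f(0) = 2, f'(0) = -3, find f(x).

f = -54*sin(5*x)/377 - 3*exp(2*x)/29 + 10*cos(5*x)/377 + 27*exp(-x)/13

Characteristic equation r² - r - 2 = 0 factors as (r - 2)(r + 1) = 0, so r = 2, -1.
Hence f_h = C1*exp(2*x) + C2*exp(-x).
Try f_p = A*cos(5*x) + B*sin(5*x). Substituting and equating the coefficients of cos(5x) and sin(5x) gives A = 10/377, B = -54/377, so f_p = -54*sin(5*x)/377 + 10*cos(5*x)/377.
General solution: f = -54*sin(5*x)/377 + 10*cos(5*x)/377 + C1*exp(2*x) + C2*exp(-x).
Apply the initial conditions: f(0) = 10/377 + C1 + C2 = 2 and f'(0) = -270/377 - C2 + 2*C1 = -3. Solving gives C1 = -3/29, C2 = 27/13.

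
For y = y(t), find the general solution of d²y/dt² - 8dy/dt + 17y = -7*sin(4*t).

Characteristic equation r² - 8r + 17 = 0 has discriminant (-8)² - 4·(17) = -4 < 0, so r = 4 ± i.
Hence y_h = C1*cos(t)*exp(4*t) + C2*exp(4*t)*sin(t).
Try y_p = A*cos(4*t) + B*sin(4*t). Substituting and equating the coefficients of cos(4t) and sin(4t) gives A = -224/1025, B = -7/1025, so y_p = -224*cos(4*t)/1025 - 7*sin(4*t)/1025.

y = -224*cos(4*t)/1025 - 7*sin(4*t)/1025 + C1*cos(t)*exp(4*t) + C2*exp(4*t)*sin(t)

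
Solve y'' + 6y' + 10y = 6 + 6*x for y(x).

Characteristic equation r² + 6r + 10 = 0 has discriminant (6)² - 4·(10) = -4 < 0, so r = -3 ± i.
Hence y_h = C1*cos(x)*exp(-3*x) + C2*exp(-3*x)*sin(x).
For the particular solution try y_p = A0 + A1*x. Substituting and matching coefficients of each power of x gives A0 = 6/25, A1 = 3/5, so y_p = 6/25 + 3*x/5.

y = 6/25 + 3*x/5 + C1*cos(x)*exp(-3*x) + C2*exp(-3*x)*sin(x)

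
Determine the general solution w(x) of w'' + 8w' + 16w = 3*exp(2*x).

Characteristic equation r² + 8r + 16 = 0 has discriminant (8)² - 4·(16) = 0, so r = -4 is a repeated root.
Hence w_h = (C1 + C2*x)*exp(-4*x).
Try w_p = A*exp(2*x). Substituting into the equation and dividing by exp(2*x) gives A = 1/12, so w_p = exp(2*x)/12.

w = exp(2*x)/12 + C1*exp(-4*x) + C2*x*exp(-4*x)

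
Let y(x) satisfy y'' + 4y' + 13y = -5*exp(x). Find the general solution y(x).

y = -5*exp(x)/18 + C1*cos(3*x)*exp(-2*x) + C2*exp(-2*x)*sin(3*x)

Characteristic equation r² + 4r + 13 = 0 has discriminant (4)² - 4·(13) = -36 < 0, so r = -2 ± 3i.
Hence y_h = C1*cos(3*x)*exp(-2*x) + C2*exp(-2*x)*sin(3*x).
Try y_p = A*exp(x). Substituting into the equation and dividing by exp(x) gives A = -5/18, so y_p = -5*exp(x)/18.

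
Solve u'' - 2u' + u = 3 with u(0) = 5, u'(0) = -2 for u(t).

Characteristic equation r² - 2r + 1 = 0 has discriminant (-2)² - 4·(1) = 0, so r = 1 is a repeated root.
Hence u_h = (C1 + C2*t)*exp(t).
For the particular solution try u_p = A0. Substituting and matching coefficients of each power of t gives A0 = 3, so u_p = 3.
General solution: u = 3 + C1*exp(t) + C2*t*exp(t).
Apply the initial conditions: u(0) = 3 + C1 = 5 and u'(0) = C1 + C2 = -2. Solving gives C1 = 2, C2 = -4.

u = 3 + 2*exp(t) - 4*t*exp(t)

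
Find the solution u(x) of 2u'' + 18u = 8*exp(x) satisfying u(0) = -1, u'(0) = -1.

u = -7*cos(3*x)/5 - 7*sin(3*x)/15 + 2*exp(x)/5

Divide through by 2: u'' + 9u = 4*exp(x).
Characteristic equation r² + 9 = 0 has discriminant (0)² - 4·(9) = -36 < 0, so r = ± 3i.
Hence u_h = C1*cos(3*x) + C2*sin(3*x).
Try u_p = A*exp(x). Substituting into the equation and dividing by exp(x) gives A = 2/5, so u_p = 2*exp(x)/5.
General solution: u = 2*exp(x)/5 + C1*cos(3*x) + C2*sin(3*x).
Apply the initial conditions: u(0) = 2/5 + C1 = -1 and u'(0) = 2/5 + 3*C2 = -1. Solving gives C1 = -7/5, C2 = -7/15.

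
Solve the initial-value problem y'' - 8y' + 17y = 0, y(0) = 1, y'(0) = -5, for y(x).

Characteristic equation r² - 8r + 17 = 0 has discriminant (-8)² - 4·(17) = -4 < 0, so r = 4 ± i.
Hence y_h = C1*cos(x)*exp(4*x) + C2*exp(4*x)*sin(x).
Apply the initial conditions: y(0) = C1 = 1 and y'(0) = C2 + 4*C1 = -5. Solving gives C1 = 1, C2 = -9.

y = cos(x)*exp(4*x) - 9*exp(4*x)*sin(x)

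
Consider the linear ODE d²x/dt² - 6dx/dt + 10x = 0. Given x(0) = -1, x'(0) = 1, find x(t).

x = -cos(t)*exp(3*t) + 4*exp(3*t)*sin(t)

Characteristic equation r² - 6r + 10 = 0 has discriminant (-6)² - 4·(10) = -4 < 0, so r = 3 ± i.
Hence x_h = C1*cos(t)*exp(3*t) + C2*exp(3*t)*sin(t).
Apply the initial conditions: x(0) = C1 = -1 and x'(0) = C2 + 3*C1 = 1. Solving gives C1 = -1, C2 = 4.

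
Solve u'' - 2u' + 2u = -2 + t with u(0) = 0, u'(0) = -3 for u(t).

Characteristic equation r² - 2r + 2 = 0 has discriminant (-2)² - 4·(2) = -4 < 0, so r = 1 ± i.
Hence u_h = C1*cos(t)*exp(t) + C2*exp(t)*sin(t).
For the particular solution try u_p = A0 + A1*t. Substituting and matching coefficients of each power of t gives A0 = -1/2, A1 = 1/2, so u_p = -1/2 + t/2.
General solution: u = -1/2 + t/2 + C1*cos(t)*exp(t) + C2*exp(t)*sin(t).
Apply the initial conditions: u(0) = -1/2 + C1 = 0 and u'(0) = 1/2 + C1 + C2 = -3. Solving gives C1 = 1/2, C2 = -4.

u = -1/2 + t/2 + cos(t)*exp(t)/2 - 4*exp(t)*sin(t)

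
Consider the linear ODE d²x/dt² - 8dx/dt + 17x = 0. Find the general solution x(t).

Characteristic equation r² - 8r + 17 = 0 has discriminant (-8)² - 4·(17) = -4 < 0, so r = 4 ± i.
Hence x_h = C1*cos(t)*exp(4*t) + C2*exp(4*t)*sin(t).

x = C1*cos(t)*exp(4*t) + C2*exp(4*t)*sin(t)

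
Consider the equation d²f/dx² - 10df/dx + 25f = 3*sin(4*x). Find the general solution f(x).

f = 27*sin(4*x)/1681 + 120*cos(4*x)/1681 + C1*exp(5*x) + C2*x*exp(5*x)

Characteristic equation r² - 10r + 25 = 0 has discriminant (-10)² - 4·(25) = 0, so r = 5 is a repeated root.
Hence f_h = (C1 + C2*x)*exp(5*x).
Try f_p = A*cos(4*x) + B*sin(4*x). Substituting and equating the coefficients of cos(4x) and sin(4x) gives A = 120/1681, B = 27/1681, so f_p = 27*sin(4*x)/1681 + 120*cos(4*x)/1681.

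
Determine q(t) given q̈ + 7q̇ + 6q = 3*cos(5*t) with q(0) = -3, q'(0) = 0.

q = -471*exp(-t)/130 - 57*cos(5*t)/1586 + 105*sin(5*t)/1586 + 201*exp(-6*t)/305

Characteristic equation r² + 7r + 6 = 0 factors as (r + 6)(r + 1) = 0, so r = -6, -1.
Hence q_h = C1*exp(-6*t) + C2*exp(-t).
Try q_p = A*cos(5*t) + B*sin(5*t). Substituting and equating the coefficients of cos(5t) and sin(5t) gives A = -57/1586, B = 105/1586, so q_p = -57*cos(5*t)/1586 + 105*sin(5*t)/1586.
General solution: q = -57*cos(5*t)/1586 + 105*sin(5*t)/1586 + C1*exp(-6*t) + C2*exp(-t).
Apply the initial conditions: q(0) = -57/1586 + C1 + C2 = -3 and q'(0) = 525/1586 - C2 - 6*C1 = 0. Solving gives C1 = 201/305, C2 = -471/130.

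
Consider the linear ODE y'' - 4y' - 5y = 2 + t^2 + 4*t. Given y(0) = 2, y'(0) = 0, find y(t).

Characteristic equation r² - 4r - 5 = 0 factors as (r - 5)(r + 1) = 0, so r = 5, -1.
Hence y_h = C1*exp(5*t) + C2*exp(-t).
For the particular solution try y_p = A0 + A1*t + A2*t^2. Substituting and matching coefficients of each power of t gives A0 = -12/125, A1 = -12/25, A2 = -1/5, so y_p = -12/125 - 12*t/25 - t^2/5.
General solution: y = -12/125 - 12*t/25 - t^2/5 + C1*exp(5*t) + C2*exp(-t).
Apply the initial conditions: y(0) = -12/125 + C1 + C2 = 2 and y'(0) = -12/25 - C2 + 5*C1 = 0. Solving gives C1 = 161/375, C2 = 5/3.

y = -12/125 - 12*t/25 - t**2/5 + 5*exp(-t)/3 + 161*exp(5*t)/375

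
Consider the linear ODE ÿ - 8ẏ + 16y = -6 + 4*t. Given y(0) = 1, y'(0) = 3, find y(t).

Characteristic equation r² - 8r + 16 = 0 has discriminant (-8)² - 4·(16) = 0, so r = 4 is a repeated root.
Hence y_h = (C1 + C2*t)*exp(4*t).
For the particular solution try y_p = A0 + A1*t. Substituting and matching coefficients of each power of t gives A0 = -1/4, A1 = 1/4, so y_p = -1/4 + t/4.
General solution: y = -1/4 + t/4 + C1*exp(4*t) + C2*t*exp(4*t).
Apply the initial conditions: y(0) = -1/4 + C1 = 1 and y'(0) = 1/4 + C2 + 4*C1 = 3. Solving gives C1 = 5/4, C2 = -9/4.

y = -1/4 + t/4 + 5*exp(4*t)/4 - 9*t*exp(4*t)/4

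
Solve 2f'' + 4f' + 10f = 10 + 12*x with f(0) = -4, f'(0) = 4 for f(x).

f = 13/25 + 6*x/5 - 113*cos(2*x)*exp(-x)/25 - 43*exp(-x)*sin(2*x)/50

Divide through by 2: f'' + 2f' + 5f = 5 + 6*x.
Characteristic equation r² + 2r + 5 = 0 has discriminant (2)² - 4·(5) = -16 < 0, so r = -1 ± 2i.
Hence f_h = C1*cos(2*x)*exp(-x) + C2*exp(-x)*sin(2*x).
For the particular solution try f_p = A0 + A1*x. Substituting and matching coefficients of each power of x gives A0 = 13/25, A1 = 6/5, so f_p = 13/25 + 6*x/5.
General solution: f = 13/25 + 6*x/5 + C1*cos(2*x)*exp(-x) + C2*exp(-x)*sin(2*x).
Apply the initial conditions: f(0) = 13/25 + C1 = -4 and f'(0) = 6/5 - C1 + 2*C2 = 4. Solving gives C1 = -113/25, C2 = -43/50.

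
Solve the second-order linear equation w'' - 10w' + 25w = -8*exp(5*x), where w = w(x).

Characteristic equation r² - 10r + 25 = 0 has discriminant (-10)² - 4·(25) = 0, so r = 5 is a repeated root.
Hence w_h = (C1 + C2*x)*exp(5*x).
Since exp(5*x) solves the homogeneous equation (r = 5 is a root of multiplicity 2), multiply the trial by x^2. Try w_p = A*x^2*exp(5*x). Substituting into the equation and dividing by exp(5*x) gives A = -4, so w_p = -4*x^2*exp(5*x).

w = C1*exp(5*x) - 4*x**2*exp(5*x) + C2*x*exp(5*x)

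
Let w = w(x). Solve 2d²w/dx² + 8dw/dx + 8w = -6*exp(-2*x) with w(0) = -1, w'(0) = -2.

Divide through by 2: w'' + 4w' + 4w = -3*exp(-2*x).
Characteristic equation r² + 4r + 4 = 0 has discriminant (4)² - 4·(4) = 0, so r = -2 is a repeated root.
Hence w_h = (C1 + C2*x)*exp(-2*x).
Since exp(-2*x) solves the homogeneous equation (r = -2 is a root of multiplicity 2), multiply the trial by x^2. Try w_p = A*x^2*exp(-2*x). Substituting into the equation and dividing by exp(-2*x) gives A = -3/2, so w_p = -3*x^2*exp(-2*x)/2.
General solution: w = C1*exp(-2*x) - 3*x^2*exp(-2*x)/2 + C2*x*exp(-2*x).
Apply the initial conditions: w(0) = C1 = -1 and w'(0) = C2 - 2*C1 = -2. Solving gives C1 = -1, C2 = -4.

w = -exp(-2*x) - 4*x*exp(-2*x) - 3*x**2*exp(-2*x)/2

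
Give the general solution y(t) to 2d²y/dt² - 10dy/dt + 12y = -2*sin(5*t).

y = -25*cos(5*t)/986 + 19*sin(5*t)/986 + C1*exp(2*t) + C2*exp(3*t)

Divide through by 2: y'' - 5y' + 6y = -sin(5*t).
Characteristic equation r² - 5r + 6 = 0 factors as (r - 2)(r - 3) = 0, so r = 2, 3.
Hence y_h = C1*exp(2*t) + C2*exp(3*t).
Try y_p = A*cos(5*t) + B*sin(5*t). Substituting and equating the coefficients of cos(5t) and sin(5t) gives A = -25/986, B = 19/986, so y_p = -25*cos(5*t)/986 + 19*sin(5*t)/986.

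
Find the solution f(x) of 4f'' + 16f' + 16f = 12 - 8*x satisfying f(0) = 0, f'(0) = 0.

Divide through by 4: f'' + 4f' + 4f = 3 - 2*x.
Characteristic equation r² + 4r + 4 = 0 has discriminant (4)² - 4·(4) = 0, so r = -2 is a repeated root.
Hence f_h = (C1 + C2*x)*exp(-2*x).
For the particular solution try f_p = A0 + A1*x. Substituting and matching coefficients of each power of x gives A0 = 5/4, A1 = -1/2, so f_p = 5/4 - x/2.
General solution: f = 5/4 - x/2 + C1*exp(-2*x) + C2*x*exp(-2*x).
Apply the initial conditions: f(0) = 5/4 + C1 = 0 and f'(0) = -1/2 + C2 - 2*C1 = 0. Solving gives C1 = -5/4, C2 = -2.

f = 5/4 - 5*exp(-2*x)/4 - x/2 - 2*x*exp(-2*x)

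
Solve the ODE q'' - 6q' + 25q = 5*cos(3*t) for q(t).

Characteristic equation r² - 6r + 25 = 0 has discriminant (-6)² - 4·(25) = -64 < 0, so r = 3 ± 4i.
Hence q_h = C1*cos(4*t)*exp(3*t) + C2*exp(3*t)*sin(4*t).
Try q_p = A*cos(3*t) + B*sin(3*t). Substituting and equating the coefficients of cos(3t) and sin(3t) gives A = 4/29, B = -9/58, so q_p = -9*sin(3*t)/58 + 4*cos(3*t)/29.

q = -9*sin(3*t)/58 + 4*cos(3*t)/29 + C1*cos(4*t)*exp(3*t) + C2*exp(3*t)*sin(4*t)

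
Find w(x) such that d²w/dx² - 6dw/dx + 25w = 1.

w = 1/25 + C1*cos(4*x)*exp(3*x) + C2*exp(3*x)*sin(4*x)

Characteristic equation r² - 6r + 25 = 0 has discriminant (-6)² - 4·(25) = -64 < 0, so r = 3 ± 4i.
Hence w_h = C1*cos(4*x)*exp(3*x) + C2*exp(3*x)*sin(4*x).
For the particular solution try w_p = A0. Substituting and matching coefficients of each power of x gives A0 = 1/25, so w_p = 1/25.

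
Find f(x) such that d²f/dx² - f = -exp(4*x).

f = -exp(4*x)/15 + C1*exp(-x) + C2*exp(x)

Characteristic equation r² - 1 = 0 factors as (r + 1)(r - 1) = 0, so r = -1, 1.
Hence f_h = C1*exp(-x) + C2*exp(x).
Try f_p = A*exp(4*x). Substituting into the equation and dividing by exp(4*x) gives A = -1/15, so f_p = -exp(4*x)/15.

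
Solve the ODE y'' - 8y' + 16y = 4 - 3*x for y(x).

Characteristic equation r² - 8r + 16 = 0 has discriminant (-8)² - 4·(16) = 0, so r = 4 is a repeated root.
Hence y_h = (C1 + C2*x)*exp(4*x).
For the particular solution try y_p = A0 + A1*x. Substituting and matching coefficients of each power of x gives A0 = 5/32, A1 = -3/16, so y_p = 5/32 - 3*x/16.

y = 5/32 - 3*x/16 + C1*exp(4*x) + C2*x*exp(4*x)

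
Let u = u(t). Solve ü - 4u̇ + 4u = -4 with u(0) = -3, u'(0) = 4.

u = -1 - 2*exp(2*t) + 8*t*exp(2*t)

Characteristic equation r² - 4r + 4 = 0 has discriminant (-4)² - 4·(4) = 0, so r = 2 is a repeated root.
Hence u_h = (C1 + C2*t)*exp(2*t).
For the particular solution try u_p = A0. Substituting and matching coefficients of each power of t gives A0 = -1, so u_p = -1.
General solution: u = -1 + C1*exp(2*t) + C2*t*exp(2*t).
Apply the initial conditions: u(0) = -1 + C1 = -3 and u'(0) = C2 + 2*C1 = 4. Solving gives C1 = -2, C2 = 8.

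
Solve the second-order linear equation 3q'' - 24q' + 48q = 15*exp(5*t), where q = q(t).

q = 5*exp(5*t) + C1*exp(4*t) + C2*t*exp(4*t)

Divide through by 3: q'' - 8q' + 16q = 5*exp(5*t).
Characteristic equation r² - 8r + 16 = 0 has discriminant (-8)² - 4·(16) = 0, so r = 4 is a repeated root.
Hence q_h = (C1 + C2*t)*exp(4*t).
Try q_p = A*exp(5*t). Substituting into the equation and dividing by exp(5*t) gives A = 5, so q_p = 5*exp(5*t).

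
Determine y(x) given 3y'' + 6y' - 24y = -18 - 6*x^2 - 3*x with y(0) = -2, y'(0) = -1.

Divide through by 3: y'' + 2y' - 8y = -6 - x - 2*x^2.
Characteristic equation r² + 2r - 8 = 0 factors as (r - 2)(r + 4) = 0, so r = 2, -4.
Hence y_h = C1*exp(2*x) + C2*exp(-4*x).
For the particular solution try y_p = A0 + A1*x + A2*x^2. Substituting and matching coefficients of each power of x gives A0 = 7/8, A1 = 1/4, A2 = 1/4, so y_p = 7/8 + x/4 + x^2/4.
General solution: y = 7/8 + x/4 + x^2/4 + C1*exp(2*x) + C2*exp(-4*x).
Apply the initial conditions: y(0) = 7/8 + C1 + C2 = -2 and y'(0) = 1/4 - 4*C2 + 2*C1 = -1. Solving gives C1 = -17/8, C2 = -3/4.

y = 7/8 - 17*exp(2*x)/8 - 3*exp(-4*x)/4 + x/4 + x**2/4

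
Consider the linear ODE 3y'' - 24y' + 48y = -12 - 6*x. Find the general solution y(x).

y = -5/16 - x/8 + C1*exp(4*x) + C2*x*exp(4*x)

Divide through by 3: y'' - 8y' + 16y = -4 - 2*x.
Characteristic equation r² - 8r + 16 = 0 has discriminant (-8)² - 4·(16) = 0, so r = 4 is a repeated root.
Hence y_h = (C1 + C2*x)*exp(4*x).
For the particular solution try y_p = A0 + A1*x. Substituting and matching coefficients of each power of x gives A0 = -5/16, A1 = -1/8, so y_p = -5/16 - x/8.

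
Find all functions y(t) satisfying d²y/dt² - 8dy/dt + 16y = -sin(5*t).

Characteristic equation r² - 8r + 16 = 0 has discriminant (-8)² - 4·(16) = 0, so r = 4 is a repeated root.
Hence y_h = (C1 + C2*t)*exp(4*t).
Try y_p = A*cos(5*t) + B*sin(5*t). Substituting and equating the coefficients of cos(5t) and sin(5t) gives A = -40/1681, B = 9/1681, so y_p = -40*cos(5*t)/1681 + 9*sin(5*t)/1681.

y = -40*cos(5*t)/1681 + 9*sin(5*t)/1681 + C1*exp(4*t) + C2*t*exp(4*t)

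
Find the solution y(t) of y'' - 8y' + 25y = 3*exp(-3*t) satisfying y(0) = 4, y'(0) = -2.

y = 3*exp(-3*t)/58 - 341*exp(4*t)*sin(3*t)/58 + 229*cos(3*t)*exp(4*t)/58

Characteristic equation r² - 8r + 25 = 0 has discriminant (-8)² - 4·(25) = -36 < 0, so r = 4 ± 3i.
Hence y_h = C1*cos(3*t)*exp(4*t) + C2*exp(4*t)*sin(3*t).
Try y_p = A*exp(-3*t). Substituting into the equation and dividing by exp(-3*t) gives A = 3/58, so y_p = 3*exp(-3*t)/58.
General solution: y = 3*exp(-3*t)/58 + C1*cos(3*t)*exp(4*t) + C2*exp(4*t)*sin(3*t).
Apply the initial conditions: y(0) = 3/58 + C1 = 4 and y'(0) = -9/58 + 3*C2 + 4*C1 = -2. Solving gives C1 = 229/58, C2 = -341/58.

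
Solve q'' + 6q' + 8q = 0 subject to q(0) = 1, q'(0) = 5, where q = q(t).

Characteristic equation r² + 6r + 8 = 0 factors as (r + 2)(r + 4) = 0, so r = -2, -4.
Hence q_h = C1*exp(-2*t) + C2*exp(-4*t).
Apply the initial conditions: q(0) = C1 + C2 = 1 and q'(0) = -4*C2 - 2*C1 = 5. Solving gives C1 = 9/2, C2 = -7/2.

q = -7*exp(-4*t)/2 + 9*exp(-2*t)/2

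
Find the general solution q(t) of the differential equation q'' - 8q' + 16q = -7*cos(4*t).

q = 7*sin(4*t)/32 + C1*exp(4*t) + C2*t*exp(4*t)

Characteristic equation r² - 8r + 16 = 0 has discriminant (-8)² - 4·(16) = 0, so r = 4 is a repeated root.
Hence q_h = (C1 + C2*t)*exp(4*t).
Try q_p = A*cos(4*t) + B*sin(4*t). Substituting and equating the coefficients of cos(4t) and sin(4t) gives A = 0, B = 7/32, so q_p = 7*sin(4*t)/32.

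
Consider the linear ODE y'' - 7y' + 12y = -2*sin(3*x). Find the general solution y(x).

y = -7*cos(3*x)/75 - sin(3*x)/75 + C1*exp(3*x) + C2*exp(4*x)

Characteristic equation r² - 7r + 12 = 0 factors as (r - 3)(r - 4) = 0, so r = 3, 4.
Hence y_h = C1*exp(3*x) + C2*exp(4*x).
Try y_p = A*cos(3*x) + B*sin(3*x). Substituting and equating the coefficients of cos(3x) and sin(3x) gives A = -7/75, B = -1/75, so y_p = -7*cos(3*x)/75 - sin(3*x)/75.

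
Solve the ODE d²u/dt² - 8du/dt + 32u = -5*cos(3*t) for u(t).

Characteristic equation r² - 8r + 32 = 0 has discriminant (-8)² - 4·(32) = -64 < 0, so r = 4 ± 4i.
Hence u_h = C1*cos(4*t)*exp(4*t) + C2*exp(4*t)*sin(4*t).
Try u_p = A*cos(3*t) + B*sin(3*t). Substituting and equating the coefficients of cos(3t) and sin(3t) gives A = -23/221, B = 24/221, so u_p = -23*cos(3*t)/221 + 24*sin(3*t)/221.

u = -23*cos(3*t)/221 + 24*sin(3*t)/221 + C1*cos(4*t)*exp(4*t) + C2*exp(4*t)*sin(4*t)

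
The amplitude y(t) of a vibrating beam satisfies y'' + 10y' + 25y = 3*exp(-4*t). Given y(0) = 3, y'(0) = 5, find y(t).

y = 3*exp(-4*t) + 17*t*exp(-5*t)

Characteristic equation r² + 10r + 25 = 0 has discriminant (10)² - 4·(25) = 0, so r = -5 is a repeated root.
Hence y_h = (C1 + C2*t)*exp(-5*t).
Try y_p = A*exp(-4*t). Substituting into the equation and dividing by exp(-4*t) gives A = 3, so y_p = 3*exp(-4*t).
General solution: y = 3*exp(-4*t) + C1*exp(-5*t) + C2*t*exp(-5*t).
Apply the initial conditions: y(0) = 3 + C1 = 3 and y'(0) = -12 + C2 - 5*C1 = 5. Solving gives C1 = 0, C2 = 17.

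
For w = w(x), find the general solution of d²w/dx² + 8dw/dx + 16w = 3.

w = 3/16 + C1*exp(-4*x) + C2*x*exp(-4*x)

Characteristic equation r² + 8r + 16 = 0 has discriminant (8)² - 4·(16) = 0, so r = -4 is a repeated root.
Hence w_h = (C1 + C2*x)*exp(-4*x).
For the particular solution try w_p = A0. Substituting and matching coefficients of each power of x gives A0 = 3/16, so w_p = 3/16.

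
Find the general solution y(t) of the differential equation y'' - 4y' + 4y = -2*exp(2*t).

Characteristic equation r² - 4r + 4 = 0 has discriminant (-4)² - 4·(4) = 0, so r = 2 is a repeated root.
Hence y_h = (C1 + C2*t)*exp(2*t).
Since exp(2*t) solves the homogeneous equation (r = 2 is a root of multiplicity 2), multiply the trial by t^2. Try y_p = A*t^2*exp(2*t). Substituting into the equation and dividing by exp(2*t) gives A = -1, so y_p = -t^2*exp(2*t).

y = C1*exp(2*t) - t**2*exp(2*t) + C2*t*exp(2*t)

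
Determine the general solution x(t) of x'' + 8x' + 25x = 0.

Characteristic equation r² + 8r + 25 = 0 has discriminant (8)² - 4·(25) = -36 < 0, so r = -4 ± 3i.
Hence x_h = C1*cos(3*t)*exp(-4*t) + C2*exp(-4*t)*sin(3*t).

x = C1*cos(3*t)*exp(-4*t) + C2*exp(-4*t)*sin(3*t)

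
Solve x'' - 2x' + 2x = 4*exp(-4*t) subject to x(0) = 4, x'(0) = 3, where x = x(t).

Characteristic equation r² - 2r + 2 = 0 has discriminant (-2)² - 4·(2) = -4 < 0, so r = 1 ± i.
Hence x_h = C1*cos(t)*exp(t) + C2*exp(t)*sin(t).
Try x_p = A*exp(-4*t). Substituting into the equation and dividing by exp(-4*t) gives A = 2/13, so x_p = 2*exp(-4*t)/13.
General solution: x = 2*exp(-4*t)/13 + C1*cos(t)*exp(t) + C2*exp(t)*sin(t).
Apply the initial conditions: x(0) = 2/13 + C1 = 4 and x'(0) = -8/13 + C1 + C2 = 3. Solving gives C1 = 50/13, C2 = -3/13.

x = 2*exp(-4*t)/13 - 3*exp(t)*sin(t)/13 + 50*cos(t)*exp(t)/13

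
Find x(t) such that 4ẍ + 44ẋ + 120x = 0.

x = C1*exp(-6*t) + C2*exp(-5*t)

Divide through by 4: x'' + 11x' + 30x = 0.
Characteristic equation r² + 11r + 30 = 0 factors as (r + 6)(r + 5) = 0, so r = -6, -5.
Hence x_h = C1*exp(-6*t) + C2*exp(-5*t).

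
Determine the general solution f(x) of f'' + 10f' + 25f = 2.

f = 2/25 + C1*exp(-5*x) + C2*x*exp(-5*x)

Characteristic equation r² + 10r + 25 = 0 has discriminant (10)² - 4·(25) = 0, so r = -5 is a repeated root.
Hence f_h = (C1 + C2*x)*exp(-5*x).
For the particular solution try f_p = A0. Substituting and matching coefficients of each power of x gives A0 = 2/25, so f_p = 2/25.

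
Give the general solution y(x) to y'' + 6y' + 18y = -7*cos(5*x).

y = -210*sin(5*x)/949 + 49*cos(5*x)/949 + C1*cos(3*x)*exp(-3*x) + C2*exp(-3*x)*sin(3*x)

Characteristic equation r² + 6r + 18 = 0 has discriminant (6)² - 4·(18) = -36 < 0, so r = -3 ± 3i.
Hence y_h = C1*cos(3*x)*exp(-3*x) + C2*exp(-3*x)*sin(3*x).
Try y_p = A*cos(5*x) + B*sin(5*x). Substituting and equating the coefficients of cos(5x) and sin(5x) gives A = 49/949, B = -210/949, so y_p = -210*sin(5*x)/949 + 49*cos(5*x)/949.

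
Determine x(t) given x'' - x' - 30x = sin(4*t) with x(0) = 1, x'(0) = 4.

Characteristic equation r² - r - 30 = 0 factors as (r - 6)(r + 5) = 0, so r = 6, -5.
Hence x_h = C1*exp(6*t) + C2*exp(-5*t).
Try x_p = A*cos(4*t) + B*sin(4*t). Substituting and equating the coefficients of cos(4t) and sin(4t) gives A = 1/533, B = -23/1066, so x_p = -23*sin(4*t)/1066 + cos(4*t)/533.
General solution: x = -23*sin(4*t)/1066 + cos(4*t)/533 + C1*exp(6*t) + C2*exp(-5*t).
Apply the initial conditions: x(0) = 1/533 + C1 + C2 = 1 and x'(0) = -46/533 - 5*C2 + 6*C1 = 4. Solving gives C1 = 118/143, C2 = 78/451.

x = -23*sin(4*t)/1066 + cos(4*t)/533 + 78*exp(-5*t)/451 + 118*exp(6*t)/143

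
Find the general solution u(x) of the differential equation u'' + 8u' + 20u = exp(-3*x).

Characteristic equation r² + 8r + 20 = 0 has discriminant (8)² - 4·(20) = -16 < 0, so r = -4 ± 2i.
Hence u_h = C1*cos(2*x)*exp(-4*x) + C2*exp(-4*x)*sin(2*x).
Try u_p = A*exp(-3*x). Substituting into the equation and dividing by exp(-3*x) gives A = 1/5, so u_p = exp(-3*x)/5.

u = exp(-3*x)/5 + C1*cos(2*x)*exp(-4*x) + C2*exp(-4*x)*sin(2*x)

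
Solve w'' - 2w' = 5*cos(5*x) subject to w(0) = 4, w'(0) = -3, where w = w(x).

w = 11/2 - 77*exp(2*x)/58 - 5*cos(5*x)/29 - 2*sin(5*x)/29

Characteristic equation r² - 2r = 0 factors as (r - 2)r = 0, so r = 2, 0.
Hence w_h = C1*exp(2*x) + C2.
Try w_p = A*cos(5*x) + B*sin(5*x). Substituting and equating the coefficients of cos(5x) and sin(5x) gives A = -5/29, B = -2/29, so w_p = -5*cos(5*x)/29 - 2*sin(5*x)/29.
General solution: w = C2 - 5*cos(5*x)/29 - 2*sin(5*x)/29 + C1*exp(2*x).
Apply the initial conditions: w(0) = -5/29 + C1 + C2 = 4 and w'(0) = -10/29 + 2*C1 = -3. Solving gives C1 = -77/58, C2 = 11/2.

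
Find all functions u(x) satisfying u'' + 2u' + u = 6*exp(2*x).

u = 2*exp(2*x)/3 + C1*exp(-x) + C2*x*exp(-x)

Characteristic equation r² + 2r + 1 = 0 has discriminant (2)² - 4·(1) = 0, so r = -1 is a repeated root.
Hence u_h = (C1 + C2*x)*exp(-x).
Try u_p = A*exp(2*x). Substituting into the equation and dividing by exp(2*x) gives A = 2/3, so u_p = 2*exp(2*x)/3.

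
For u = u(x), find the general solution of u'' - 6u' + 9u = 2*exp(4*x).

Characteristic equation r² - 6r + 9 = 0 has discriminant (-6)² - 4·(9) = 0, so r = 3 is a repeated root.
Hence u_h = (C1 + C2*x)*exp(3*x).
Try u_p = A*exp(4*x). Substituting into the equation and dividing by exp(4*x) gives A = 2, so u_p = 2*exp(4*x).

u = 2*exp(4*x) + C1*exp(3*x) + C2*x*exp(3*x)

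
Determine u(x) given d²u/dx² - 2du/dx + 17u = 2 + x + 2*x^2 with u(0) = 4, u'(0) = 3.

u = 560/4913 + 2*x**2/17 + 25*x/289 - 2389*exp(x)*sin(4*x)/9826 + 19092*cos(4*x)*exp(x)/4913

Characteristic equation r² - 2r + 17 = 0 has discriminant (-2)² - 4·(17) = -64 < 0, so r = 1 ± 4i.
Hence u_h = C1*cos(4*x)*exp(x) + C2*exp(x)*sin(4*x).
For the particular solution try u_p = A0 + A1*x + A2*x^2. Substituting and matching coefficients of each power of x gives A0 = 560/4913, A1 = 25/289, A2 = 2/17, so u_p = 560/4913 + 2*x^2/17 + 25*x/289.
General solution: u = 560/4913 + 2*x^2/17 + 25*x/289 + C1*cos(4*x)*exp(x) + C2*exp(x)*sin(4*x).
Apply the initial conditions: u(0) = 560/4913 + C1 = 4 and u'(0) = 25/289 + C1 + 4*C2 = 3. Solving gives C1 = 19092/4913, C2 = -2389/9826.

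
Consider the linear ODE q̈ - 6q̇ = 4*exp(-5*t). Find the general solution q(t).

Characteristic equation r² - 6r = 0 factors as (r - 6)r = 0, so r = 6, 0.
Hence q_h = C1*exp(6*t) + C2.
Try q_p = A*exp(-5*t). Substituting into the equation and dividing by exp(-5*t) gives A = 4/55, so q_p = 4*exp(-5*t)/55.

q = C2 + 4*exp(-5*t)/55 + C1*exp(6*t)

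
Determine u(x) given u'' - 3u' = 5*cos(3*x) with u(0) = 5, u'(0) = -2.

Characteristic equation r² - 3r = 0 factors as (r - 3)r = 0, so r = 3, 0.
Hence u_h = C1*exp(3*x) + C2.
Try u_p = A*cos(3*x) + B*sin(3*x). Substituting and equating the coefficients of cos(3x) and sin(3x) gives A = -5/18, B = -5/18, so u_p = -5*cos(3*x)/18 - 5*sin(3*x)/18.
General solution: u = C2 - 5*cos(3*x)/18 - 5*sin(3*x)/18 + C1*exp(3*x).
Apply the initial conditions: u(0) = -5/18 + C1 + C2 = 5 and u'(0) = -5/6 + 3*C1 = -2. Solving gives C1 = -7/18, C2 = 17/3.

u = 17/3 - 7*exp(3*x)/18 - 5*cos(3*x)/18 - 5*sin(3*x)/18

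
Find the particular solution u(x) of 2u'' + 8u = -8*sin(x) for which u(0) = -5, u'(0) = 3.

Divide through by 2: u'' + 4u = -4*sin(x).
Characteristic equation r² + 4 = 0 has discriminant (0)² - 4·(4) = -16 < 0, so r = ± 2i.
Hence u_h = C1*cos(2*x) + C2*sin(2*x).
Try u_p = A*cos(x) + B*sin(x). Substituting and equating the coefficients of cos(x) and sin(x) gives A = 0, B = -4/3, so u_p = -4*sin(x)/3.
General solution: u = -4*sin(x)/3 + C1*cos(2*x) + C2*sin(2*x).
Apply the initial conditions: u(0) = C1 = -5 and u'(0) = -4/3 + 2*C2 = 3. Solving gives C1 = -5, C2 = 13/6.

u = -5*cos(2*x) - 4*sin(x)/3 + 13*sin(2*x)/6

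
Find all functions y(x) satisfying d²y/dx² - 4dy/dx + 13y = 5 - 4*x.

y = 49/169 - 4*x/13 + C1*cos(3*x)*exp(2*x) + C2*exp(2*x)*sin(3*x)

Characteristic equation r² - 4r + 13 = 0 has discriminant (-4)² - 4·(13) = -36 < 0, so r = 2 ± 3i.
Hence y_h = C1*cos(3*x)*exp(2*x) + C2*exp(2*x)*sin(3*x).
For the particular solution try y_p = A0 + A1*x. Substituting and matching coefficients of each power of x gives A0 = 49/169, A1 = -4/13, so y_p = 49/169 - 4*x/13.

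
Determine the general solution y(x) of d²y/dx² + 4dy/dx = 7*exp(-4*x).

y = C2 + C1*exp(-4*x) - 7*x*exp(-4*x)/4

Characteristic equation r² + 4r = 0 factors as (r + 4)r = 0, so r = -4, 0.
Hence y_h = C1*exp(-4*x) + C2.
Since exp(-4*x) solves the homogeneous equation (r = -4 is a root of multiplicity 1), multiply the trial by x. Try y_p = A*x*exp(-4*x). Substituting into the equation and dividing by exp(-4*x) gives A = -7/4, so y_p = -7*x*exp(-4*x)/4.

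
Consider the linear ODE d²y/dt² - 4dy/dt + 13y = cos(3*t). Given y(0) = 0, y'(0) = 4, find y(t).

Characteristic equation r² - 4r + 13 = 0 has discriminant (-4)² - 4·(13) = -36 < 0, so r = 2 ± 3i.
Hence y_h = C1*cos(3*t)*exp(2*t) + C2*exp(2*t)*sin(3*t).
Try y_p = A*cos(3*t) + B*sin(3*t). Substituting and equating the coefficients of cos(3t) and sin(3t) gives A = 1/40, B = -3/40, so y_p = -3*sin(3*t)/40 + cos(3*t)/40.
General solution: y = -3*sin(3*t)/40 + cos(3*t)/40 + C1*cos(3*t)*exp(2*t) + C2*exp(2*t)*sin(3*t).
Apply the initial conditions: y(0) = 1/40 + C1 = 0 and y'(0) = -9/40 + 2*C1 + 3*C2 = 4. Solving gives C1 = -1/40, C2 = 57/40.

y = -3*sin(3*t)/40 + cos(3*t)/40 - cos(3*t)*exp(2*t)/40 + 57*exp(2*t)*sin(3*t)/40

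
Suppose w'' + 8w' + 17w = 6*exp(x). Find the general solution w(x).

w = 3*exp(x)/13 + C1*cos(x)*exp(-4*x) + C2*exp(-4*x)*sin(x)

Characteristic equation r² + 8r + 17 = 0 has discriminant (8)² - 4·(17) = -4 < 0, so r = -4 ± i.
Hence w_h = C1*cos(x)*exp(-4*x) + C2*exp(-4*x)*sin(x).
Try w_p = A*exp(x). Substituting into the equation and dividing by exp(x) gives A = 3/13, so w_p = 3*exp(x)/13.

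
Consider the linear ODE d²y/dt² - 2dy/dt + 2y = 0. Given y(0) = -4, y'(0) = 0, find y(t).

y = -4*cos(t)*exp(t) + 4*exp(t)*sin(t)

Characteristic equation r² - 2r + 2 = 0 has discriminant (-2)² - 4·(2) = -4 < 0, so r = 1 ± i.
Hence y_h = C1*cos(t)*exp(t) + C2*exp(t)*sin(t).
Apply the initial conditions: y(0) = C1 = -4 and y'(0) = C1 + C2 = 0. Solving gives C1 = -4, C2 = 4.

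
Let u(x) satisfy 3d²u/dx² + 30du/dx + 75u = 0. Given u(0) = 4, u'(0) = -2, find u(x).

u = 4*exp(-5*x) + 18*x*exp(-5*x)

Divide through by 3: u'' + 10u' + 25u = 0.
Characteristic equation r² + 10r + 25 = 0 has discriminant (10)² - 4·(25) = 0, so r = -5 is a repeated root.
Hence u_h = (C1 + C2*x)*exp(-5*x).
Apply the initial conditions: u(0) = C1 = 4 and u'(0) = C2 - 5*C1 = -2. Solving gives C1 = 4, C2 = 18.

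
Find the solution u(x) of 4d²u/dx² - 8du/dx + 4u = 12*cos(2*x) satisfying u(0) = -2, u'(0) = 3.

Divide through by 4: u'' - 2u' + u = 3*cos(2*x).
Characteristic equation r² - 2r + 1 = 0 has discriminant (-2)² - 4·(1) = 0, so r = 1 is a repeated root.
Hence u_h = (C1 + C2*x)*exp(x).
Try u_p = A*cos(2*x) + B*sin(2*x). Substituting and equating the coefficients of cos(2x) and sin(2x) gives A = -9/25, B = -12/25, so u_p = -12*sin(2*x)/25 - 9*cos(2*x)/25.
General solution: u = -12*sin(2*x)/25 - 9*cos(2*x)/25 + C1*exp(x) + C2*x*exp(x).
Apply the initial conditions: u(0) = -9/25 + C1 = -2 and u'(0) = -24/25 + C1 + C2 = 3. Solving gives C1 = -41/25, C2 = 28/5.

u = -41*exp(x)/25 - 12*sin(2*x)/25 - 9*cos(2*x)/25 + 28*x*exp(x)/5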